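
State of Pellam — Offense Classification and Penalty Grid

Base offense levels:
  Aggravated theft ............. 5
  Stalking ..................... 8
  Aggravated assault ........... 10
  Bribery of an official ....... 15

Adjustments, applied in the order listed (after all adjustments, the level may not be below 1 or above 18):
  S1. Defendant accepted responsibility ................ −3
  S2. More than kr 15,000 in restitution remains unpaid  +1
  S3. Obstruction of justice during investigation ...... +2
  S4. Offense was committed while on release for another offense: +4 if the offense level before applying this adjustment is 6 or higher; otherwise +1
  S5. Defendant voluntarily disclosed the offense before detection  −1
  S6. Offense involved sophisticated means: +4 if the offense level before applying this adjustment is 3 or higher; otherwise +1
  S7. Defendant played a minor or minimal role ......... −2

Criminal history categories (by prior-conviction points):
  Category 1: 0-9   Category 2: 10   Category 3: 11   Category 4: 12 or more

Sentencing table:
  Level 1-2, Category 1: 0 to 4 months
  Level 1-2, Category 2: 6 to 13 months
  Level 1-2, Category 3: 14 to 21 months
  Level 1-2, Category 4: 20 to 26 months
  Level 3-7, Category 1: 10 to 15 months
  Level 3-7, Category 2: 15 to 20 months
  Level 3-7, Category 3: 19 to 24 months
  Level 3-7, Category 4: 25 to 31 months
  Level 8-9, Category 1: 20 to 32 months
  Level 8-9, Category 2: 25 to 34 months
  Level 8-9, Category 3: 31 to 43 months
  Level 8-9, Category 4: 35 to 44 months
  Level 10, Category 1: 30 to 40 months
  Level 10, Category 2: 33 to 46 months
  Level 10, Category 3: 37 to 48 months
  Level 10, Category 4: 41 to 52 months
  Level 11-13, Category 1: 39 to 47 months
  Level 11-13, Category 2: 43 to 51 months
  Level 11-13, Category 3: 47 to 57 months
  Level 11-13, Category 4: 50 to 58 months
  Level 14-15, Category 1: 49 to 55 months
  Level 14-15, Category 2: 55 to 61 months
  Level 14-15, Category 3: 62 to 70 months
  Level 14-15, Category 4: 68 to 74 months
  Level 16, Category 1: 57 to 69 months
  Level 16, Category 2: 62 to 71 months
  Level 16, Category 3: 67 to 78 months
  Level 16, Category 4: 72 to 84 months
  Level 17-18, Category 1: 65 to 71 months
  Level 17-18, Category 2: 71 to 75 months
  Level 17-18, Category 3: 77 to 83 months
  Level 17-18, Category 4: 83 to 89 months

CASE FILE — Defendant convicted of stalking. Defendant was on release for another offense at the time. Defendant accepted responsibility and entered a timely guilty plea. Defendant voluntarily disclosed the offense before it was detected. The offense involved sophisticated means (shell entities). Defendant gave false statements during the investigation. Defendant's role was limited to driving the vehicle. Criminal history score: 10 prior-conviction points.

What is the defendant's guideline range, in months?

Base offense level for stalking: 8.
S1 applies: 8 − 3 = 5.
S3 applies: 5 + 2 = 7.
S4 applies (level before this adjustment is 7 ≥ 6, so +4): 7 + 4 = 11.
S5 applies: 11 − 1 = 10.
S6 applies (level before this adjustment is 10 ≥ 3, so +4): 10 + 4 = 14.
S7 applies: 14 − 2 = 12.
Final offense level: 12.
Criminal history: 10 prior points → Category 2 (10).
Level 12 falls in the 11-13 band.
Grid: Level 11-13 × Category 2 = 43-51 months.

43-51 months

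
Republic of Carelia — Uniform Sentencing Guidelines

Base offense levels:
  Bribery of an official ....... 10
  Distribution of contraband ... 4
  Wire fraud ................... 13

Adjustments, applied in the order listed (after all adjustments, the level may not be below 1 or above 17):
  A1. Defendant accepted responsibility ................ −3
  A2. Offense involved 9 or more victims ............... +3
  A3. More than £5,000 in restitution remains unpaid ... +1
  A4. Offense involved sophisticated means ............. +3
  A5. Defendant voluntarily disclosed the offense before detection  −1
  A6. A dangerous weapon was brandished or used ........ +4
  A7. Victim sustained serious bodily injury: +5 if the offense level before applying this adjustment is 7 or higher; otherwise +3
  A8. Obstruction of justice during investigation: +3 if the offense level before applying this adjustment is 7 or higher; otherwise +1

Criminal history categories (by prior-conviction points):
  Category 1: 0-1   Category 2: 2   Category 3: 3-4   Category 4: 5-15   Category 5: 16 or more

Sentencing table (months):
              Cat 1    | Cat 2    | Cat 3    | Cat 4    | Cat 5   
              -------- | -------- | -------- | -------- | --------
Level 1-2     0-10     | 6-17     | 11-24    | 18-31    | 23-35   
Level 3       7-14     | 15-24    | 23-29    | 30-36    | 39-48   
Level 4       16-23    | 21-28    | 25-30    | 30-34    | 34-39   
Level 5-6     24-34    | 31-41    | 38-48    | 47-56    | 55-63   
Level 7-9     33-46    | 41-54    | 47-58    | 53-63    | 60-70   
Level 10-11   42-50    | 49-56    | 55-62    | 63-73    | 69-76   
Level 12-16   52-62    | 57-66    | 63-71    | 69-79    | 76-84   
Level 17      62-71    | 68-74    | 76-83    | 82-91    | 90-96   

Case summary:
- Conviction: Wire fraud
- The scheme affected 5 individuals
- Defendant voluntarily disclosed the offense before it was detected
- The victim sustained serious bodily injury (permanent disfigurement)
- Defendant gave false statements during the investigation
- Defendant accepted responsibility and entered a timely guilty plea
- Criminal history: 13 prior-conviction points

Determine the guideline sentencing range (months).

Base offense level for wire fraud: 13.
A1 applies: 13 − 3 = 10.
A2 does not apply.
A3 does not apply.
A5 applies: 10 − 1 = 9.
A6 does not apply.
A7 applies (level before this adjustment is 9 ≥ 7, so +5): 9 + 5 = 14.
A8 applies (level before this adjustment is 14 ≥ 7, so +3): 14 + 3 = 17.
Final offense level: 17.
Criminal history: 13 prior points → Category 4 (5-15).
Level 17 falls in the 17 band.
Grid: Level 17 × Category 4 = 82-91 months.

82-91 months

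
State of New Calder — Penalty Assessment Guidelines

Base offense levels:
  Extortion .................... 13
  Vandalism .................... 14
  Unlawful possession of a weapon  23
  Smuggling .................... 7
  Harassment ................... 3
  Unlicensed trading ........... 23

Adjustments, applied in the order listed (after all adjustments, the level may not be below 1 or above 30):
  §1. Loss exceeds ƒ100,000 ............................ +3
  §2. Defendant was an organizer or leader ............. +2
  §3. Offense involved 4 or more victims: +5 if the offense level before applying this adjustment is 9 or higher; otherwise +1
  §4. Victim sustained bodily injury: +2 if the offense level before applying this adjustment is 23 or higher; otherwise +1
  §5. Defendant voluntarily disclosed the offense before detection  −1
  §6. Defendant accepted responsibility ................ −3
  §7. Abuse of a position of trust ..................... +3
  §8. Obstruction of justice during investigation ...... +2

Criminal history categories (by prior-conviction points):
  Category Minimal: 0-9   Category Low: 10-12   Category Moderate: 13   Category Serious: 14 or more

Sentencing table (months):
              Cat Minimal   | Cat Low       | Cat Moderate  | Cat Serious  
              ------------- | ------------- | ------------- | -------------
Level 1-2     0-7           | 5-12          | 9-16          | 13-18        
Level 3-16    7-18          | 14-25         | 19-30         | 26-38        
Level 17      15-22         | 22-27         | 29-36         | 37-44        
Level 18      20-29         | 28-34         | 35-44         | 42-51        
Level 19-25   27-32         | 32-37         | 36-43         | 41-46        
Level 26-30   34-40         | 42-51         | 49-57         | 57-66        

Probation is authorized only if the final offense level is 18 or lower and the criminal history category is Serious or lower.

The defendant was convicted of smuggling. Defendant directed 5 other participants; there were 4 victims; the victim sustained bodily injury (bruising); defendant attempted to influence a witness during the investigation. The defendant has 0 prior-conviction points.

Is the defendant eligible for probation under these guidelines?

Base offense level for smuggling: 7.
§1 does not apply.
§2 applies: 7 + 2 = 9.
§3 applies (level before this adjustment is 9 ≥ 9, so +5): 9 + 5 = 14.
§4 applies (level before this adjustment is 14 < 23, so +1): 14 + 1 = 15.
§6 does not apply.
§7 does not apply.
§8 applies: 15 + 2 = 17.
Final offense level: 17.
Criminal history: 0 prior points → Category Minimal (0-9).
Level 17 falls in the 17 band.
Grid: Level 17 × Category Minimal = 15-22 months.
Probation check: level 17 ≤ 18 and category Minimal ≤ Serious → eligible.

Yes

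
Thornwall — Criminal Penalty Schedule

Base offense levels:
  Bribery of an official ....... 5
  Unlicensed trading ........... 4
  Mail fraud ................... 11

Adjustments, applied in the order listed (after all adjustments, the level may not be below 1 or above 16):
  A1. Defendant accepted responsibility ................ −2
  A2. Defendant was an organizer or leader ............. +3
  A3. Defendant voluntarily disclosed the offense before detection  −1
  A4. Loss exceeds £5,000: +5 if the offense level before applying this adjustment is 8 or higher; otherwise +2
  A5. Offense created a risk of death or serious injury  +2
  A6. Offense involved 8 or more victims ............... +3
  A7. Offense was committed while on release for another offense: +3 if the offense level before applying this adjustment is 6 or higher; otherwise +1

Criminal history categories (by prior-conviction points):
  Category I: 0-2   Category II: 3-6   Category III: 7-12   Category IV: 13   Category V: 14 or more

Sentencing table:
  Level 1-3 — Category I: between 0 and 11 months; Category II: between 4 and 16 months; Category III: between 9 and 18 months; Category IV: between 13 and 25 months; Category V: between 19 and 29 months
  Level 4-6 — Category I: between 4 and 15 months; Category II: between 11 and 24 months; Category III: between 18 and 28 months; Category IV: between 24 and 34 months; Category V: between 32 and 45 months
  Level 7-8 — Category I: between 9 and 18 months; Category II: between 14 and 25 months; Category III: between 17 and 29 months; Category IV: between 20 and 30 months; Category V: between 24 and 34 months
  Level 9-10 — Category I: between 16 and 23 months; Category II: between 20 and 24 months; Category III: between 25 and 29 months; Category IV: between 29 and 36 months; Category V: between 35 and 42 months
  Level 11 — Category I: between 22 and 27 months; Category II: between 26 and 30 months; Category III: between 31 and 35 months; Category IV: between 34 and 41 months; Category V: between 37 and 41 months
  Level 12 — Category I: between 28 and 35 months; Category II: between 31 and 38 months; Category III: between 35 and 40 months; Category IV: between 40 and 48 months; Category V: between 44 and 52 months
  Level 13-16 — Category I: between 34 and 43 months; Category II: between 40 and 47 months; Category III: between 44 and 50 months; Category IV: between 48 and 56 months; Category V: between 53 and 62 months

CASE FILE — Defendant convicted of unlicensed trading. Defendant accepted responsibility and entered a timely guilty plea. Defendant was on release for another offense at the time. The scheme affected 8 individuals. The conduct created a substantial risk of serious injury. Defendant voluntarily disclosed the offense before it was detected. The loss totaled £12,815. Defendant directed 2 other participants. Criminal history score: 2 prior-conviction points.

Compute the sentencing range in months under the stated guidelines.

Base offense level for unlicensed trading: 4.
A1 applies: 4 − 2 = 2.
A2 applies: 2 + 3 = 5.
A3 applies: 5 − 1 = 4.
A4 applies (level before this adjustment is 4 < 8, so +2): 4 + 2 = 6.
A5 applies: 6 + 2 = 8.
A6 applies: 8 + 3 = 11.
A7 applies (level before this adjustment is 11 ≥ 6, so +3): 11 + 3 = 14.
Final offense level: 14.
Criminal history: 2 prior points → Category I (0-2).
Level 14 falls in the 13-16 band.
Grid: Level 13-16 × Category I = 34-43 months.

34-43 months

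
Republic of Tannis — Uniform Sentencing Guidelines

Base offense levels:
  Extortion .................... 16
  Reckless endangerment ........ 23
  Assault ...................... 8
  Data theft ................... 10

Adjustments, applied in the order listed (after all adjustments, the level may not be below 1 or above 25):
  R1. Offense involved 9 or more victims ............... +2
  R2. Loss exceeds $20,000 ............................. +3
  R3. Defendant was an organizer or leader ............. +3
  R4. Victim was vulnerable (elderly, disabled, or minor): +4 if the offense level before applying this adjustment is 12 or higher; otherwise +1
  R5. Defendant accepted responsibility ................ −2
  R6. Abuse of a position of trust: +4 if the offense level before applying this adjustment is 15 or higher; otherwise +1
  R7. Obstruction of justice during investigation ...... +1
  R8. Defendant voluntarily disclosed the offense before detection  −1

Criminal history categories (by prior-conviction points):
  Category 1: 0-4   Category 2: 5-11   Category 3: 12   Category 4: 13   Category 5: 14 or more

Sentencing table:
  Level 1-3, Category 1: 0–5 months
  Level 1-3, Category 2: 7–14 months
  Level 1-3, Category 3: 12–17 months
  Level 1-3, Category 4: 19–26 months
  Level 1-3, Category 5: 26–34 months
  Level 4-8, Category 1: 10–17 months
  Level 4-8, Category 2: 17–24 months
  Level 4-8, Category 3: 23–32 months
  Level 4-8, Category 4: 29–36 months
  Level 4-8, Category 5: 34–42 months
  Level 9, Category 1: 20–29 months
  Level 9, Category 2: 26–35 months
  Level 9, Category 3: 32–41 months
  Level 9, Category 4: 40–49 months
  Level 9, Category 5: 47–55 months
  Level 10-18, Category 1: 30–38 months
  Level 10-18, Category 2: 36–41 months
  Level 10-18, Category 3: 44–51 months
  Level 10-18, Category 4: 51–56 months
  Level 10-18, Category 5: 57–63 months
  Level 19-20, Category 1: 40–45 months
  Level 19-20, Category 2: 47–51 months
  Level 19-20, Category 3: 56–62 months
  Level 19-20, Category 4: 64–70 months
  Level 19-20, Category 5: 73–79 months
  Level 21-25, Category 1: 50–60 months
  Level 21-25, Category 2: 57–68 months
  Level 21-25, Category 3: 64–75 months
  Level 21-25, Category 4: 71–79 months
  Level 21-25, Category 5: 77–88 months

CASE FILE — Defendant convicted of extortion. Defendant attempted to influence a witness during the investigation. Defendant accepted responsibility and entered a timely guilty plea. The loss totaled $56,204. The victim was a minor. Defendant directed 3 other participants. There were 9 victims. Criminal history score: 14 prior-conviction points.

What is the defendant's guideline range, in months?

77-88 months

Base offense level for extortion: 16.
R1 applies: 16 + 2 = 18.
R2 applies: 18 + 3 = 21.
R3 applies: 21 + 3 = 24.
R4 applies (level before this adjustment is 24 ≥ 12, so +4): 24 + 4 = 28.
R5 applies: 28 − 2 = 26.
R7 applies: 26 + 1 = 27.
Level 27 exceeds the maximum of 25; capped at 25.
Final offense level: 25.
Criminal history: 14 prior points → Category 5 (14+).
Level 25 falls in the 21-25 band.
Grid: Level 21-25 × Category 5 = 77-88 months.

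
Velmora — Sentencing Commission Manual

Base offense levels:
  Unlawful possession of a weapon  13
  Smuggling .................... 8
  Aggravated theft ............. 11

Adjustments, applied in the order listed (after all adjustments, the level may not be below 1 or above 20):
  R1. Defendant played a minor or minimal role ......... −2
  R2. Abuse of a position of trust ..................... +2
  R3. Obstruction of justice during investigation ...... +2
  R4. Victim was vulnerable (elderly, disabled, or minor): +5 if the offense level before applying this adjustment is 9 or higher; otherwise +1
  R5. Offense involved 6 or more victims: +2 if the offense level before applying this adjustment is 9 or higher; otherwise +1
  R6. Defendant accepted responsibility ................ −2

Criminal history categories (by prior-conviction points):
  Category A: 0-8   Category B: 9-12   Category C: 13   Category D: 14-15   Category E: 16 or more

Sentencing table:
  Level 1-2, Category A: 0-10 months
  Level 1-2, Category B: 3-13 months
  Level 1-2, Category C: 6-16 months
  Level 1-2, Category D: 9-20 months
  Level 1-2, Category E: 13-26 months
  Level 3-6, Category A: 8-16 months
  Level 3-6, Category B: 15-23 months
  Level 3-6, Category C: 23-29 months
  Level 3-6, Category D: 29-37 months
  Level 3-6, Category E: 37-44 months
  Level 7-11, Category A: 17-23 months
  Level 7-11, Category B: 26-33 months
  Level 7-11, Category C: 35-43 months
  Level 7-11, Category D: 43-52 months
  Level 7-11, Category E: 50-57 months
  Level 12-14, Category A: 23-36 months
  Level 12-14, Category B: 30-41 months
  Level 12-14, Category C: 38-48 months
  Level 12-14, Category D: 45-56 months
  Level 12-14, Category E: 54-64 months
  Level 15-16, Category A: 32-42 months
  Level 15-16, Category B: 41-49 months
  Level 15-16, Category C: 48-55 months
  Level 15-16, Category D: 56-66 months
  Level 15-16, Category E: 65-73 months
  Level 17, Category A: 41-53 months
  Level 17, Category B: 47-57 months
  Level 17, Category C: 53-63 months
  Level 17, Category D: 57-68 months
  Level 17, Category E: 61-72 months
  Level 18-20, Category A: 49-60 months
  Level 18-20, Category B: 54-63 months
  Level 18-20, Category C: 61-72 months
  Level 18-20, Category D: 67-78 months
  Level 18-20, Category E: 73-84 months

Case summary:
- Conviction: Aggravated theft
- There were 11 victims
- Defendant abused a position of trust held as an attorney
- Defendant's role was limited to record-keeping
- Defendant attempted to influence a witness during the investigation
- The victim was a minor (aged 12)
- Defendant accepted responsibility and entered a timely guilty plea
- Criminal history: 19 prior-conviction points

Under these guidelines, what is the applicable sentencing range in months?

Base offense level for aggravated theft: 11.
R1 applies: 11 − 2 = 9.
R2 applies: 9 + 2 = 11.
R3 applies: 11 + 2 = 13.
R4 applies (level before this adjustment is 13 ≥ 9, so +5): 13 + 5 = 18.
R5 applies (level before this adjustment is 18 ≥ 9, so +2): 18 + 2 = 20.
R6 applies: 20 − 2 = 18.
Final offense level: 18.
Criminal history: 19 prior points → Category E (16+).
Level 18 falls in the 18-20 band.
Grid: Level 18-20 × Category E = 73-84 months.

73-84 months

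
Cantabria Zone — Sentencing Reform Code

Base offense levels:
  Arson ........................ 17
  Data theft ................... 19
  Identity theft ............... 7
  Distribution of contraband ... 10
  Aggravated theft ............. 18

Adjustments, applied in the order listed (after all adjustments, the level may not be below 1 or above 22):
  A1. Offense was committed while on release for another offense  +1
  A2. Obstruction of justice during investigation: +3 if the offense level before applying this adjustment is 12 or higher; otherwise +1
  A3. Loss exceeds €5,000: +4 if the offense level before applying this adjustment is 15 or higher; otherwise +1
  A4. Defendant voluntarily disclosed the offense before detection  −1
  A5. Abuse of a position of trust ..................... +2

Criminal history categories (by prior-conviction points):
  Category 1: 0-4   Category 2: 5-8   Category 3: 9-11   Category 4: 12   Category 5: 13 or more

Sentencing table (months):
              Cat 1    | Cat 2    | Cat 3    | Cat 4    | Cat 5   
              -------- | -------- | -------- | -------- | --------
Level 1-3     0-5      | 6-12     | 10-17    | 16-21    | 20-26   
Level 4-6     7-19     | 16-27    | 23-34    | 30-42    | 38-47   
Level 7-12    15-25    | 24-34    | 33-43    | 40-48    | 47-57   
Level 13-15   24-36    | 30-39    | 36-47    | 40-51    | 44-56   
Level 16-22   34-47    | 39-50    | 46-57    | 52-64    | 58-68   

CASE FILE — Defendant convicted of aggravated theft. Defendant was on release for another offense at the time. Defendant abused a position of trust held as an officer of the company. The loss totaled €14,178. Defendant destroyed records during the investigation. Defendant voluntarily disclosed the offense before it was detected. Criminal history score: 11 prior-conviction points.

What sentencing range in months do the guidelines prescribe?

46-57 months

Base offense level for aggravated theft: 18.
A1 applies: 18 + 1 = 19.
A2 applies (level before this adjustment is 19 ≥ 12, so +3): 19 + 3 = 22.
A3 applies (level before this adjustment is 22 ≥ 15, so +4): 22 + 4 = 26.
A4 applies: 26 − 1 = 25.
A5 applies: 25 + 2 = 27.
Level 27 exceeds the maximum of 22; capped at 22.
Final offense level: 22.
Criminal history: 11 prior points → Category 3 (9-11).
Level 22 falls in the 16-22 band.
Grid: Level 16-22 × Category 3 = 46-57 months.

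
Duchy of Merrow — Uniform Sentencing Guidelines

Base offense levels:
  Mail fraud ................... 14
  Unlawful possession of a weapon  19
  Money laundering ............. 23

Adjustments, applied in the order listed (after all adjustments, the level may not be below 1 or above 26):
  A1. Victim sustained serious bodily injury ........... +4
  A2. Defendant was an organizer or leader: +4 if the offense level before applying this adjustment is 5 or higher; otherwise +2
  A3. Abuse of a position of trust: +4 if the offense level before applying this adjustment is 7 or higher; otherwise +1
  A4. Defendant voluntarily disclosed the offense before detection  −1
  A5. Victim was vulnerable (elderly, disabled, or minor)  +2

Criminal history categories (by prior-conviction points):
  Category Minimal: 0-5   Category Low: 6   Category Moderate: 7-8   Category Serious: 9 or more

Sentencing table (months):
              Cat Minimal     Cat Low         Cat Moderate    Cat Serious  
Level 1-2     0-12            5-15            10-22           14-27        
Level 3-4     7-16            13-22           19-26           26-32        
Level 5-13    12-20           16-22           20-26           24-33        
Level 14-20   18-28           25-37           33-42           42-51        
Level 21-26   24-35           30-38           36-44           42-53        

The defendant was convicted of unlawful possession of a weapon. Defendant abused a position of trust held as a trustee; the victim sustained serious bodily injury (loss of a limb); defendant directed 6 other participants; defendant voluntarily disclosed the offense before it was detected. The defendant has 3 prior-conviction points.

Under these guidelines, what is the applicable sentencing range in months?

Base offense level for unlawful possession of a weapon: 19.
A1 applies: 19 + 4 = 23.
A2 applies (level before this adjustment is 23 ≥ 5, so +4): 23 + 4 = 27.
A3 applies (level before this adjustment is 27 ≥ 7, so +4): 27 + 4 = 31.
A4 applies: 31 − 1 = 30.
A5 does not apply.
Level 30 exceeds the maximum of 26; capped at 26.
Final offense level: 26.
Criminal history: 3 prior points → Category Minimal (0-5).
Level 26 falls in the 21-26 band.
Grid: Level 21-26 × Category Minimal = 24-35 months.

24-35 months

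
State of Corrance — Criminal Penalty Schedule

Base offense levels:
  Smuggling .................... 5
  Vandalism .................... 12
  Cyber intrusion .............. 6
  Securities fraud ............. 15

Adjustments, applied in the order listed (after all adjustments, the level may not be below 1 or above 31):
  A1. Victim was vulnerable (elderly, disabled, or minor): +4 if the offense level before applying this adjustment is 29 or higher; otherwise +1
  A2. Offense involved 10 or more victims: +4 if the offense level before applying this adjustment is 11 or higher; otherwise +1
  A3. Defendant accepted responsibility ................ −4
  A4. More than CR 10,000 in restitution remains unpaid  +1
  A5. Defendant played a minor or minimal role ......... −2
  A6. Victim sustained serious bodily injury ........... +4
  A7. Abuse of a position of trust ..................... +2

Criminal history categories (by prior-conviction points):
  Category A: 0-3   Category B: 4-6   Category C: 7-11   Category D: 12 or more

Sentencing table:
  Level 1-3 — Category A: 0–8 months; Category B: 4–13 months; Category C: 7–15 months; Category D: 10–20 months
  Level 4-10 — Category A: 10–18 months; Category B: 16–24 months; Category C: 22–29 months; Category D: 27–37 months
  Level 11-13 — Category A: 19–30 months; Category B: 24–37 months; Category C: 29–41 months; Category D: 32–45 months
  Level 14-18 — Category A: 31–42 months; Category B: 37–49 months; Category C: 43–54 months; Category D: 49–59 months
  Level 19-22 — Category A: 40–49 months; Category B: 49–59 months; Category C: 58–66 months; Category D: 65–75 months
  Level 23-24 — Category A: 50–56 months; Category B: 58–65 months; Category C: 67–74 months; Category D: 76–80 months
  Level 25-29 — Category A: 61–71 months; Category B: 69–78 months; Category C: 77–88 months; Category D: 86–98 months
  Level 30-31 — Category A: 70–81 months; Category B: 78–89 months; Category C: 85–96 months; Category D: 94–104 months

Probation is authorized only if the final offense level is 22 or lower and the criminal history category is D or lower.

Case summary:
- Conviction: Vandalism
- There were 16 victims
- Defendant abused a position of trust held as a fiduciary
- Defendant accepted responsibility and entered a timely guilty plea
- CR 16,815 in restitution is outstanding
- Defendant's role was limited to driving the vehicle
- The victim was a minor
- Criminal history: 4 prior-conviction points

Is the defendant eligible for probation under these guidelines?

Yes

Base offense level for vandalism: 12.
A1 applies (level before this adjustment is 12 < 29, so +1): 12 + 1 = 13.
A2 applies (level before this adjustment is 13 ≥ 11, so +4): 13 + 4 = 17.
A3 applies: 17 − 4 = 13.
A4 applies: 13 + 1 = 14.
A5 applies: 14 − 2 = 12.
A6 does not apply.
A7 applies: 12 + 2 = 14.
Final offense level: 14.
Criminal history: 4 prior points → Category B (4-6).
Level 14 falls in the 14-18 band.
Grid: Level 14-18 × Category B = 37-49 months.
Probation check: level 14 ≤ 22 and category B ≤ D → eligible.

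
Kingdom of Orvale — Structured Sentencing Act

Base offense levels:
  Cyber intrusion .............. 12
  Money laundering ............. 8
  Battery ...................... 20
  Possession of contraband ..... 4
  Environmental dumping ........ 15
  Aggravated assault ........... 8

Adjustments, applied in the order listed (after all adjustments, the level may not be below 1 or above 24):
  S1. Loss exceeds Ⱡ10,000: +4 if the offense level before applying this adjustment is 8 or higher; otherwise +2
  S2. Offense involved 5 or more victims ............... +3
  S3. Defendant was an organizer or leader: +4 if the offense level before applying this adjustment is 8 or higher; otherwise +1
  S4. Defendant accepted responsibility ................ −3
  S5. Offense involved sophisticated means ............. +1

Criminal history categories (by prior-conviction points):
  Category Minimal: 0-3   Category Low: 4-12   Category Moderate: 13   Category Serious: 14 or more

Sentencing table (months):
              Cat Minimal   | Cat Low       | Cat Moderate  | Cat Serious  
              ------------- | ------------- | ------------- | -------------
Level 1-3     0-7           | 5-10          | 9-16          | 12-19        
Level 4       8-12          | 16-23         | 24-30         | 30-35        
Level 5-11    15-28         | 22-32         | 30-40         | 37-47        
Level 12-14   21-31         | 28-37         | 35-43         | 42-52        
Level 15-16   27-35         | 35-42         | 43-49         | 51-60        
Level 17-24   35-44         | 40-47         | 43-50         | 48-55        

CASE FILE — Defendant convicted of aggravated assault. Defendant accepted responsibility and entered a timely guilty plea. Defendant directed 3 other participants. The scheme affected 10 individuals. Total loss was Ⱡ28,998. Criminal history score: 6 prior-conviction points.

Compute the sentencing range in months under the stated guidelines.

35-42 months

Base offense level for aggravated assault: 8.
S1 applies (level before this adjustment is 8 ≥ 8, so +4): 8 + 4 = 12.
S2 applies: 12 + 3 = 15.
S3 applies (level before this adjustment is 15 ≥ 8, so +4): 15 + 4 = 19.
S4 applies: 19 − 3 = 16.
S5 does not apply.
Final offense level: 16.
Criminal history: 6 prior points → Category Low (4-12).
Level 16 falls in the 15-16 band.
Grid: Level 15-16 × Category Low = 35-42 months.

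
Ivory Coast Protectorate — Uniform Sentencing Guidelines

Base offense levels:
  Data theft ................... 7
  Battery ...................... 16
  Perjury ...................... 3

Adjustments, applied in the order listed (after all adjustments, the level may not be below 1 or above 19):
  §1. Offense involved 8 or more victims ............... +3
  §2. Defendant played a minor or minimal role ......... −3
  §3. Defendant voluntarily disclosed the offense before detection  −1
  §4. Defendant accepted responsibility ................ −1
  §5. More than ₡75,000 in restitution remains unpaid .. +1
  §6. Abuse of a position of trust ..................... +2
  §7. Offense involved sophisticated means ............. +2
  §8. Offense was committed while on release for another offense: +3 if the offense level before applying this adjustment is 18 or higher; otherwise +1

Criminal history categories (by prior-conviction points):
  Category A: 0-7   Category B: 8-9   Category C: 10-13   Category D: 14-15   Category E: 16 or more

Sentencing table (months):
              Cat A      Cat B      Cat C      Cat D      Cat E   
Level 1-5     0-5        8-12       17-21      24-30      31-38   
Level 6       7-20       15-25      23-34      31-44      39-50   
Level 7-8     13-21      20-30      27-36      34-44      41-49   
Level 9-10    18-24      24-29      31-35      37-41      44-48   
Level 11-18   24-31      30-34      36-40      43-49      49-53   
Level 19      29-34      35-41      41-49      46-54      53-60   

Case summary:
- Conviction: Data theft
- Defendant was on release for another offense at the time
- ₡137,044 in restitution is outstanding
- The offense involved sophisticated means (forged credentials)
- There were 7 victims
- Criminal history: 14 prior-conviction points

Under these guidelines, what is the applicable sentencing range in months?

Base offense level for data theft: 7.
§1 does not apply.
§2 does not apply.
§3 does not apply.
§4 does not apply.
§5 applies: 7 + 1 = 8.
§6 does not apply.
§7 applies: 8 + 2 = 10.
§8 applies (level before this adjustment is 10 < 18, so +1): 10 + 1 = 11.
Final offense level: 11.
Criminal history: 14 prior points → Category D (14-15).
Level 11 falls in the 11-18 band.
Grid: Level 11-18 × Category D = 43-49 months.

43-49 months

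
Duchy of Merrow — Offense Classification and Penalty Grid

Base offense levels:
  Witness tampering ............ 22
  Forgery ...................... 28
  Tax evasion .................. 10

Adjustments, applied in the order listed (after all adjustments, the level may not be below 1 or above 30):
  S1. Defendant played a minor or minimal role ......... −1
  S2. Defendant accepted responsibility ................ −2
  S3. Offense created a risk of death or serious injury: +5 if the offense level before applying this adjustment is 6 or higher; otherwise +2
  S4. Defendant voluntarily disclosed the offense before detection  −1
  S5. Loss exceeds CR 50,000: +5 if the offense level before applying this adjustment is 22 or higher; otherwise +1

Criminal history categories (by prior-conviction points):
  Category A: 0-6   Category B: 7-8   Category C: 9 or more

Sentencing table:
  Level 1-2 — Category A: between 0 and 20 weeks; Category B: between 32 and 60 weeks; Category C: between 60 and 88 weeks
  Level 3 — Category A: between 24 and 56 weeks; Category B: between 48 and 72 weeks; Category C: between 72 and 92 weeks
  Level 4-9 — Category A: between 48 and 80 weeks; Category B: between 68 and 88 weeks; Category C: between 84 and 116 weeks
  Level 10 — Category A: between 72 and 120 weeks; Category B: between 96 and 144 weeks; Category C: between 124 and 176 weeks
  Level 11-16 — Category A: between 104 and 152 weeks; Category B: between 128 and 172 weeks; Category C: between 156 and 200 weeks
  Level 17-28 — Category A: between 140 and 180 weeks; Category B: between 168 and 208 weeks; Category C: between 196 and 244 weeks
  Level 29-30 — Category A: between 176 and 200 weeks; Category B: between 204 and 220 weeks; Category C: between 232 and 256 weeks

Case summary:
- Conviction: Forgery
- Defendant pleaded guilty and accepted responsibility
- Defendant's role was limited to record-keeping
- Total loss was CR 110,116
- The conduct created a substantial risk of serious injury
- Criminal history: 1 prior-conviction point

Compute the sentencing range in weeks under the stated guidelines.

Base offense level for forgery: 28.
S1 applies: 28 − 1 = 27.
S2 applies: 27 − 2 = 25.
S3 applies (level before this adjustment is 25 ≥ 6, so +5): 25 + 5 = 30.
S5 applies (level before this adjustment is 30 ≥ 22, so +5): 30 + 5 = 35.
Level 35 exceeds the maximum of 30; capped at 30.
Final offense level: 30.
Criminal history: 1 prior point → Category A (0-6).
Level 30 falls in the 29-30 band.
Grid: Level 29-30 × Category A = 176-200 weeks.

176-200 weeks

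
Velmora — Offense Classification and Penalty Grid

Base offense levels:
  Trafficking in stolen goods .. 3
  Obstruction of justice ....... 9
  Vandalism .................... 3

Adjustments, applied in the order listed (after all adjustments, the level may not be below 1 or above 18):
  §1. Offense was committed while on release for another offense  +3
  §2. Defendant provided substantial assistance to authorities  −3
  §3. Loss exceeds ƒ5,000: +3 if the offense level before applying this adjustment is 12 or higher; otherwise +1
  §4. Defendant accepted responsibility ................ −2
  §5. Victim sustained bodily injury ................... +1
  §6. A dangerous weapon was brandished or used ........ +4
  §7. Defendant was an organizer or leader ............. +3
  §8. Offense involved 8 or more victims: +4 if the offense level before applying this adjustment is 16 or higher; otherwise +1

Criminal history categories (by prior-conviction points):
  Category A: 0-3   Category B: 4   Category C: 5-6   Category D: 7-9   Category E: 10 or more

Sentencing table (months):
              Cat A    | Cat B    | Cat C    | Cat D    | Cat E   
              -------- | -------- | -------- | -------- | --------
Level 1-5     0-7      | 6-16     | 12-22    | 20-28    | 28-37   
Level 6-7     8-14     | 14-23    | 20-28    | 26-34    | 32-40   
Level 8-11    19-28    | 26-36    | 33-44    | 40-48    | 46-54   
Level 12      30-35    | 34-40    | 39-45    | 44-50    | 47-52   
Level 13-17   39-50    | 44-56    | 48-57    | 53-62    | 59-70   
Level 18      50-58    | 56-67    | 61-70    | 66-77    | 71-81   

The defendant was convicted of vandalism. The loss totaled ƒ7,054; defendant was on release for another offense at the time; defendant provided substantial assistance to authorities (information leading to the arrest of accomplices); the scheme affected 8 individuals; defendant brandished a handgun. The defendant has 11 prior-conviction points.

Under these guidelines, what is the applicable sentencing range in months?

Base offense level for vandalism: 3.
§1 applies: 3 + 3 = 6.
§2 applies: 6 − 3 = 3.
§3 applies (level before this adjustment is 3 < 12, so +1): 3 + 1 = 4.
§5 does not apply.
§6 applies: 4 + 4 = 8.
§7 does not apply.
§8 applies (level before this adjustment is 8 < 16, so +1): 8 + 1 = 9.
Final offense level: 9.
Criminal history: 11 prior points → Category E (10+).
Level 9 falls in the 8-11 band.
Grid: Level 8-11 × Category E = 46-54 months.

46-54 months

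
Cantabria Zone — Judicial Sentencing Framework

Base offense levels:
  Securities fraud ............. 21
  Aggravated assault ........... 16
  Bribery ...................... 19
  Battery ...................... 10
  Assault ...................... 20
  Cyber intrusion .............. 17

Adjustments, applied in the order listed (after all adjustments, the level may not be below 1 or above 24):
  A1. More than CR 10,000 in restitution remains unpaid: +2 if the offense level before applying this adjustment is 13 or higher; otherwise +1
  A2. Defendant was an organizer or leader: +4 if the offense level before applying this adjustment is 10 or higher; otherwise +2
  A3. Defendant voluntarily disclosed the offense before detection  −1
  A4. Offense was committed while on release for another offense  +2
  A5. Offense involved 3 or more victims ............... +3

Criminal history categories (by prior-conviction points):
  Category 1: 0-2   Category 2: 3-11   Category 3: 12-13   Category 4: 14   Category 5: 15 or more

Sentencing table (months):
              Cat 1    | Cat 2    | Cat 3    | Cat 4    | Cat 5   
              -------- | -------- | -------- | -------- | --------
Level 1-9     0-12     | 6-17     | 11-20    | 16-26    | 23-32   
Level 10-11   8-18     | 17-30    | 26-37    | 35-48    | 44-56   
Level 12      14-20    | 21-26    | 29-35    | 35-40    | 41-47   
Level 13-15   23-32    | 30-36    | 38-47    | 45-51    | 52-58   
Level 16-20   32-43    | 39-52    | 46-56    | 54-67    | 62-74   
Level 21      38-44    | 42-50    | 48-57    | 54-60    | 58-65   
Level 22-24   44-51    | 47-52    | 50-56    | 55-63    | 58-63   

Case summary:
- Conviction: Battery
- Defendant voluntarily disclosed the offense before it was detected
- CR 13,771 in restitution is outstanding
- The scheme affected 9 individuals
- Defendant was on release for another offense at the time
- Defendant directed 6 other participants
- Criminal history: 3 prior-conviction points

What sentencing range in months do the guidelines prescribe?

Base offense level for battery: 10.
A1 applies (level before this adjustment is 10 < 13, so +1): 10 + 1 = 11.
A2 applies (level before this adjustment is 11 ≥ 10, so +4): 11 + 4 = 15.
A3 applies: 15 − 1 = 14.
A4 applies: 14 + 2 = 16.
A5 applies: 16 + 3 = 19.
Final offense level: 19.
Criminal history: 3 prior points → Category 2 (3-11).
Level 19 falls in the 16-20 band.
Grid: Level 16-20 × Category 2 = 39-52 months.

39-52 months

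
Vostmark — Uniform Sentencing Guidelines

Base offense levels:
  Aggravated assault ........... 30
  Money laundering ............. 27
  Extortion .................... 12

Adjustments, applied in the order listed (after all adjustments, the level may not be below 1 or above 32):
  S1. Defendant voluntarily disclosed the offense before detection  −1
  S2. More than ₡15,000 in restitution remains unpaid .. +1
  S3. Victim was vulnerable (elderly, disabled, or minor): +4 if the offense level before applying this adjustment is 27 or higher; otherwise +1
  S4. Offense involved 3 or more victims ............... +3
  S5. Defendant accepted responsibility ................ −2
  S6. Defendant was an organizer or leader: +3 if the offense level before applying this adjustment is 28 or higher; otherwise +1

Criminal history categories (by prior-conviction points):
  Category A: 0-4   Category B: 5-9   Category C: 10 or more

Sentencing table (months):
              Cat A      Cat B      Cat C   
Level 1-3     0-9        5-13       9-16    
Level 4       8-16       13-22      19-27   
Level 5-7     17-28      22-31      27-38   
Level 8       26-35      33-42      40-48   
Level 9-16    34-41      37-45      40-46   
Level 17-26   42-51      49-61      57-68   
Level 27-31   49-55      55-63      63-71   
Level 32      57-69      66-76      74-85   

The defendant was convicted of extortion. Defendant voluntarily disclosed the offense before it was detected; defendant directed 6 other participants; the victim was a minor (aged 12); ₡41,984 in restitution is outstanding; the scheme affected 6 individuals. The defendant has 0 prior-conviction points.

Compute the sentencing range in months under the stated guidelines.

42-51 months

Base offense level for extortion: 12.
S1 applies: 12 − 1 = 11.
S2 applies: 11 + 1 = 12.
S3 applies (level before this adjustment is 12 < 27, so +1): 12 + 1 = 13.
S4 applies: 13 + 3 = 16.
S6 applies (level before this adjustment is 16 < 28, so +1): 16 + 1 = 17.
Final offense level: 17.
Criminal history: 0 prior points → Category A (0-4).
Level 17 falls in the 17-26 band.
Grid: Level 17-26 × Category A = 42-51 months.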